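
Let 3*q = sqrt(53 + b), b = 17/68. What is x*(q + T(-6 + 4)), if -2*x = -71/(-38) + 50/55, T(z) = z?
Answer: 1161/418 - 387*sqrt(213)/1672 ≈ -0.60053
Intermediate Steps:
x = -1161/836 (x = -(-71/(-38) + 50/55)/2 = -(-71*(-1/38) + 50*(1/55))/2 = -(71/38 + 10/11)/2 = -1/2*1161/418 = -1161/836 ≈ -1.3888)
b = 1/4 (b = 17*(1/68) = 1/4 ≈ 0.25000)
q = sqrt(213)/6 (q = sqrt(53 + 1/4)/3 = sqrt(213/4)/3 = (sqrt(213)/2)/3 = sqrt(213)/6 ≈ 2.4324)
x*(q + T(-6 + 4)) = -1161*(sqrt(213)/6 + (-6 + 4))/836 = -1161*(sqrt(213)/6 - 2)/836 = -1161*(-2 + sqrt(213)/6)/836 = 1161/418 - 387*sqrt(213)/1672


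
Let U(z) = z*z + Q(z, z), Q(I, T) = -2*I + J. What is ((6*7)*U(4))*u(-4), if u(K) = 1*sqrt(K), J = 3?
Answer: 924*I ≈ 924.0*I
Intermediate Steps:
u(K) = sqrt(K)
Q(I, T) = 3 - 2*I (Q(I, T) = -2*I + 3 = 3 - 2*I)
U(z) = 3 + z**2 - 2*z (U(z) = z*z + (3 - 2*z) = z**2 + (3 - 2*z) = 3 + z**2 - 2*z)
((6*7)*U(4))*u(-4) = ((6*7)*(3 + 4**2 - 2*4))*sqrt(-4) = (42*(3 + 16 - 8))*(2*I) = (42*11)*(2*I) = 462*(2*I) = 924*I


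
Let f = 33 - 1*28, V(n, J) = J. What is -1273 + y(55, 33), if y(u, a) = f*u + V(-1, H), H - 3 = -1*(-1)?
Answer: -994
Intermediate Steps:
H = 4 (H = 3 - 1*(-1) = 3 + 1 = 4)
f = 5 (f = 33 - 28 = 5)
y(u, a) = 4 + 5*u (y(u, a) = 5*u + 4 = 4 + 5*u)
-1273 + y(55, 33) = -1273 + (4 + 5*55) = -1273 + (4 + 275) = -1273 + 279 = -994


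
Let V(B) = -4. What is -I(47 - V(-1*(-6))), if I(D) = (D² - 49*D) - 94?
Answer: -8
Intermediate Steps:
I(D) = -94 + D² - 49*D
-I(47 - V(-1*(-6))) = -(-94 + (47 - 1*(-4))² - 49*(47 - 1*(-4))) = -(-94 + (47 + 4)² - 49*(47 + 4)) = -(-94 + 51² - 49*51) = -(-94 + 2601 - 2499) = -1*8 = -8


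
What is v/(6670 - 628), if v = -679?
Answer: -679/6042 ≈ -0.11238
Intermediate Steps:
v/(6670 - 628) = -679/(6670 - 628) = -679/6042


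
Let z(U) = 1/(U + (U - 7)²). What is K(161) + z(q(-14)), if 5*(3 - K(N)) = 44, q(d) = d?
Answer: -12378/2135 ≈ -5.7977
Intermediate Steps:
K(N) = -29/5 (K(N) = 3 - ⅕*44 = 3 - 44/5 = -29/5)
z(U) = 1/(U + (-7 + U)²)
K(161) + z(q(-14)) = -29/5 + 1/(-14 + (-7 - 14)²) = -29/5 + 1/(-14 + (-21)²) = -29/5 + 1/(-14 + 441) = -29/5 + 1/427 = -12378/2135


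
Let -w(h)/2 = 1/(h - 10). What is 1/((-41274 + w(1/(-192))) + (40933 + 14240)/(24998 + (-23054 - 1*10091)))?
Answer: -15650387/646056931923 ≈ -2.4224e-5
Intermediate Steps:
w(h) = -2/(-10 + h) (w(h) = -2/(h - 10) = -2/(-10 + h))
1/((-41274 + w(1/(-192))) + (40933 + 14240)/(24998 + (-23054 - 1*10091))) = 1/((-41274 - 2/(-10 + 1/(-192))) + (40933 + 14240)/(24998 + (-23054 - 1*10091))) = 1/((-41274 - 2/(-10 - 1/192)) + 55173/(24998 + (-23054 - 10091))) = 1/((-41274 - 2/(-1921/192)) + 55173/(24998 - 33145)) = 1/((-41274 - 2*(-192/1921)) + 55173/(-8147)) = 1/((-41274 + 384/1921) + 55173*(-1/8147)) = 1/(-79286970/1921 - 55173/8147) = 1/(-646056931923/15650387) = -15650387/646056931923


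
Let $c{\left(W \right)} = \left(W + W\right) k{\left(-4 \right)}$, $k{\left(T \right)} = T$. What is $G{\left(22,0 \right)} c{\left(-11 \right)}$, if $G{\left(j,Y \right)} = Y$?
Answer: $0$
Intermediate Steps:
$c{\left(W \right)} = - 8 W$ ($c{\left(W \right)} = \left(W + W\right) \left(-4\right) = 2 W \left(-4\right) = - 8 W$)
$G{\left(22,0 \right)} c{\left(-11 \right)} = 0 \left(\left(-8\right) \left(-11\right)\right) = 0 \cdot 88 = 0$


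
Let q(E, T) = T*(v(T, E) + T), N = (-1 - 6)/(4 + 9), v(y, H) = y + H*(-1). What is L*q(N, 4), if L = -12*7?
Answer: -37296/13 ≈ -2868.9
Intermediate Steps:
v(y, H) = y - H
N = -7/13 ≈ -0.53846
L = -84
q(E, T) = T*(-E + 2*T) (q(E, T) = T*((T - E) + T) = T*(-E + 2*T))
L*q(N, 4) = -336*(-1*(-7/13) + 2*4) = -336*(7/13 + 8) = -336*111/13 = -84*444/13 = -37296/13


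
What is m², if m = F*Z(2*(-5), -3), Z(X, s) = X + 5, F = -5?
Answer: 625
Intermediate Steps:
Z(X, s) = 5 + X
m = 25 (m = -5*(5 + 2*(-5)) = -5*(5 - 10) = -5*(-5) = 25)
m² = 25² = 625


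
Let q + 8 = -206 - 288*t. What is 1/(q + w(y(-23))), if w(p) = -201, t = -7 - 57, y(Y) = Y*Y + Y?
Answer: 1/18017 ≈ 5.5503e-5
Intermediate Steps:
y(Y) = Y + Y**2 (y(Y) = Y**2 + Y = Y + Y**2)
t = -64
q = 18218 (q = -8 + (-206 - 288*(-64)) = -8 + (-206 + 18432) = -8 + 18226 = 18218)
1/(q + w(y(-23))) = 1/(18218 - 201) = 1/18017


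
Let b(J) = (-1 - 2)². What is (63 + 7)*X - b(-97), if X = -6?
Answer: -429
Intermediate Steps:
b(J) = 9 (b(J) = (-3)² = 9)
(63 + 7)*X - b(-97) = (63 + 7)*(-6) - 1*9 = 70*(-6) - 9 = -420 - 9 = -429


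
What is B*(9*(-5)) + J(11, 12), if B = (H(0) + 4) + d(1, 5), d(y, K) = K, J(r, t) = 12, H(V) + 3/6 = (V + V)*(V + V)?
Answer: -741/2 ≈ -370.50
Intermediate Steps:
H(V) = -1/2 + 4*V**2 (H(V) = -1/2 + (V + V)*(V + V) = -1/2 + (2*V)*(2*V) = -1/2 + 4*V**2)
B = 17/2 (B = ((-1/2 + 4*0**2) + 4) + 5 = ((-1/2 + 4*0) + 4) + 5 = ((-1/2 + 0) + 4) + 5 = (-1/2 + 4) + 5 = 7/2 + 5 = 17/2 ≈ 8.5000)
B*(9*(-5)) + J(11, 12) = 17*(9*(-5))/2 + 12 = (17/2)*(-45) + 12 = -765/2 + 12 = -741/2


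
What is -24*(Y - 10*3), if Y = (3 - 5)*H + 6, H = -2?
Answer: 480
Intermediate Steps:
Y = 10 (Y = (3 - 5)*(-2) + 6 = -2*(-2) + 6 = 4 + 6 = 10)
-24*(Y - 10*3) = -24*(10 - 10*3) = -24*(10 - 30) = -24*(-20) = 480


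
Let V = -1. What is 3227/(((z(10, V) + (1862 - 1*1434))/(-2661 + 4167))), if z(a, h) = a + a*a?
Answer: 2429931/269 ≈ 9033.2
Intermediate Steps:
z(a, h) = a + a²
3227/(((z(10, V) + (1862 - 1*1434))/(-2661 + 4167))) = 3227/(((10*(1 + 10) + (1862 - 1*1434))/(-2661 + 4167))) = 3227/(((10*11 + (1862 - 1434))/1506)) = 3227/(((110 + 428)*(1/1506))) = 3227/((538*(1/1506))) = 3227/(269/753) = 3227*(753/269) = 2429931/269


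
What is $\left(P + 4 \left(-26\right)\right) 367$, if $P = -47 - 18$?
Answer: $-62023$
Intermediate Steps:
$P = -65$ ($P = -47 - 18 = -65$)
$\left(P + 4 \left(-26\right)\right) 367 = \left(-65 + 4 \left(-26\right)\right) 367 = \left(-65 - 104\right) 367 = \left(-169\right) 367 = -62023$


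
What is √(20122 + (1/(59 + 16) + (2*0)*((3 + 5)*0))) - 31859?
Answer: -31859 + 7*√92397/15 ≈ -31717.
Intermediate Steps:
√(20122 + (1/(59 + 16) + (2*0)*((3 + 5)*0))) - 31859 = √(20122 + (1/75 + 0*(8*0))) - 31859 = √(20122 + (1/75 + 0*0)) - 31859 = √(20122 + (1/75 + 0)) - 31859 = √(20122 + 1/75) - 31859 = √(1509151/75) - 31859 = 7*√92397/15 - 31859 = -31859 + 7*√92397/15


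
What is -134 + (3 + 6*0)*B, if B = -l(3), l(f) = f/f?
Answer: -137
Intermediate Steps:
l(f) = 1
B = -1 (B = -1*1 = -1)
-134 + (3 + 6*0)*B = -134 + (3 + 6*0)*(-1) = -134 + (3 + 0)*(-1) = -134 + 3*(-1) = -134 - 3 = -137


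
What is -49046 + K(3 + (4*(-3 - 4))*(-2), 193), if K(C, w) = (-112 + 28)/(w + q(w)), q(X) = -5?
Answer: -2305183/47 ≈ -49046.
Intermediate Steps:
K(C, w) = -84/(-5 + w) (K(C, w) = (-112 + 28)/(w - 5) = -84/(-5 + w))
-49046 + K(3 + (4*(-3 - 4))*(-2), 193) = -49046 - 84/(-5 + 193) = -49046 - 84/188 = -49046 - 84*1/188 = -49046 - 21/47 = -2305183/47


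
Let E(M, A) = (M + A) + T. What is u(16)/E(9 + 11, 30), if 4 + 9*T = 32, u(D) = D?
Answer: 72/239 ≈ 0.30126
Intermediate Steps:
T = 28/9 (T = -4/9 + (⅑)*32 = -4/9 + 32/9 = 28/9 ≈ 3.1111)
E(M, A) = 28/9 + A + M (E(M, A) = (M + A) + 28/9 = (A + M) + 28/9 = 28/9 + A + M)
u(16)/E(9 + 11, 30) = 16/(28/9 + 30 + (9 + 11)) = 16/(28/9 + 30 + 20) = 16/(478/9) = 16*(9/478) = 72/239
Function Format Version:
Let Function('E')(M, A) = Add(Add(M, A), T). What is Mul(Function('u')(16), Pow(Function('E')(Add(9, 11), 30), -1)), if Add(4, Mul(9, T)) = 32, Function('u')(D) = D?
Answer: Rational(72, 239) ≈ 0.30126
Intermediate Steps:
T = Rational(28, 9) (T = Add(Rational(-4, 9), Mul(Rational(1, 9), 32)) = Add(Rational(-4, 9), Rational(32, 9)) = Rational(28, 9) ≈ 3.1111)
Function('E')(M, A) = Add(Rational(28, 9), A, M) (Function('E')(M, A) = Add(Add(M, A), Rational(28, 9)) = Add(Add(A, M), Rational(28, 9)) = Add(Rational(28, 9), A, M))
Mul(Function('u')(16), Pow(Function('E')(Add(9, 11), 30), -1)) = Mul(16, Pow(Add(Rational(28, 9), 30, Add(9, 11)), -1)) = Mul(16, Pow(Add(Rational(28, 9), 30, 20), -1)) = Mul(16, Pow(Rational(478, 9), -1)) = Mul(16, Rational(9, 478)) = Rational(72, 239)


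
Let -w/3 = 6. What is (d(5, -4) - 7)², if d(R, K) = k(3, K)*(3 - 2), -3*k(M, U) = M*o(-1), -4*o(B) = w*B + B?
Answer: 121/16 ≈ 7.5625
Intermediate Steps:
w = -18 (w = -3*6 = -18)
o(B) = 17*B/4 (o(B) = -(-18*B + B)/4 = -(-17)*B/4 = 17*B/4)
k(M, U) = 17*M/12 (k(M, U) = -M*(17/4)*(-1)/3 = -M*(-17)/(3*4) = -(-17)*M/12 = 17*M/12)
d(R, K) = 17/4 (d(R, K) = ((17/12)*3)*(3 - 2) = (17/4)*1 = 17/4)
(d(5, -4) - 7)² = (17/4 - 7)² = (-11/4)² = 121/16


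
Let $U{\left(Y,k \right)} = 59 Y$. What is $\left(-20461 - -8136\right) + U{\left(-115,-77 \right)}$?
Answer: $-19110$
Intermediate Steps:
$\left(-20461 - -8136\right) + U{\left(-115,-77 \right)} = \left(-20461 - -8136\right) + 59 \left(-115\right) = \left(-20461 + 8136\right) - 6785 = -12325 - 6785 = -19110$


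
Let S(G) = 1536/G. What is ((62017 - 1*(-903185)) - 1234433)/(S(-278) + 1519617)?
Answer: -37423109/211225995 ≈ -0.17717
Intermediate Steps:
((62017 - 1*(-903185)) - 1234433)/(S(-278) + 1519617) = ((62017 - 1*(-903185)) - 1234433)/(1536/(-278) + 1519617) = ((62017 + 903185) - 1234433)/(1536*(-1/278) + 1519617) = (965202 - 1234433)/(-768/139 + 1519617) = -269231/211225995/139 = -269231*139/211225995 = -37423109/211225995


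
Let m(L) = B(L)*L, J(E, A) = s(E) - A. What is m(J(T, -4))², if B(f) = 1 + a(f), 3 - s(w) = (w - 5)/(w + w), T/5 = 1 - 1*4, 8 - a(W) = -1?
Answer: 36100/9 ≈ 4011.1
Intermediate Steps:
a(W) = 9 (a(W) = 8 - 1*(-1) = 8 + 1 = 9)
T = -15 (T = 5*(1 - 1*4) = 5*(1 - 4) = 5*(-3) = -15)
s(w) = 3 - (-5 + w)/(2*w) (s(w) = 3 - (w - 5)/(w + w) = 3 - (-5 + w)/(2*w))
B(f) = 10 (B(f) = 1 + 9 = 10)
J(E, A) = -A + 5*(1 + E)/(2*E) (J(E, A) = 5*(1 + E)/(2*E) - A = -A + 5*(1 + E)/(2*E))
m(L) = 10*L
m(J(T, -4))² = (10*(5/2 - 1*(-4) + (5/2)/(-15)))² = (10*(5/2 + 4 + (5/2)*(-1/15)))² = (10*(5/2 + 4 - ⅙))² = (10*(19/3))² = (190/3)² = 36100/9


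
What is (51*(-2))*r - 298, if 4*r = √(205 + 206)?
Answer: -298 - 51*√411/2 ≈ -814.96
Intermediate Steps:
r = √411/4 (r = √(205 + 206)/4 = √411/4 ≈ 5.0683)
(51*(-2))*r - 298 = (51*(-2))*(√411/4) - 298 = -51*√411/2 - 298 = -298 - 51*√411/2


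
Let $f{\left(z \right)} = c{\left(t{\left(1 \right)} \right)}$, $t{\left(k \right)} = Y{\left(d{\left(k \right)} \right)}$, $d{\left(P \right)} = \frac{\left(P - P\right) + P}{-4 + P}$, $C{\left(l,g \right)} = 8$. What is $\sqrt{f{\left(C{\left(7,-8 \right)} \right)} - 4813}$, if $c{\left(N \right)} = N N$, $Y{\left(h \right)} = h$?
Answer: $\frac{14 i \sqrt{221}}{3} \approx 69.375 i$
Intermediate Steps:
$d{\left(P \right)} = \frac{P}{-4 + P}$ ($d{\left(P \right)} = \frac{0 + P}{-4 + P} = \frac{P}{-4 + P}$)
$t{\left(k \right)} = \frac{k}{-4 + k}$
$c{\left(N \right)} = N^{2}$
$f{\left(z \right)} = \frac{1}{9}$ ($f{\left(z \right)} = \left(1 \frac{1}{-4 + 1}\right)^{2} = \left(1 \frac{1}{-3}\right)^{2} = \left(1 \left(- \frac{1}{3}\right)\right)^{2} = \left(- \frac{1}{3}\right)^{2} = \frac{1}{9}$)
$\sqrt{f{\left(C{\left(7,-8 \right)} \right)} - 4813} = \sqrt{\frac{1}{9} - 4813} = \sqrt{- \frac{43316}{9}} = \frac{14 i \sqrt{221}}{3}$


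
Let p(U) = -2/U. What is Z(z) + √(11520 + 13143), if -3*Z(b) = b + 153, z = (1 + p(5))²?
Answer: -1278/25 + √24663 ≈ 105.92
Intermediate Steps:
z = 9/25 (z = (1 - 2/5)² = (1 - 2*⅕)² = (1 - ⅖)² = (⅗)² = 9/25 ≈ 0.36000)
Z(b) = -51 - b/3 (Z(b) = -(b + 153)/3 = -(153 + b)/3 = -51 - b/3)
Z(z) + √(11520 + 13143) = (-51 - ⅓*9/25) + √(11520 + 13143) = (-51 - 3/25) + √24663 = -1278/25 + √24663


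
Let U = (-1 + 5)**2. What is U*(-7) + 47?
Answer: -65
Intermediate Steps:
U = 16 (U = 4**2 = 16)
U*(-7) + 47 = 16*(-7) + 47 = -112 + 47 = -65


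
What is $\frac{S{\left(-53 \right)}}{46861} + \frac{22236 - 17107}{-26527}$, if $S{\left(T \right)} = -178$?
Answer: $- \frac{245071875}{1243081747} \approx -0.19715$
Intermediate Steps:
$\frac{S{\left(-53 \right)}}{46861} + \frac{22236 - 17107}{-26527} = - \frac{178}{46861} + \frac{22236 - 17107}{-26527} = \left(-178\right) \frac{1}{46861} + \left(22236 - 17107\right) \left(- \frac{1}{26527}\right) = - \frac{178}{46861} + 5129 \left(- \frac{1}{26527}\right) = - \frac{178}{46861} - \frac{5129}{26527} = - \frac{245071875}{1243081747}$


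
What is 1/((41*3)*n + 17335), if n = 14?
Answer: 1/19057 ≈ 5.2474e-5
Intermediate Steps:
1/((41*3)*n + 17335) = 1/((41*3)*14 + 17335) = 1/(123*14 + 17335) = 1/(1722 + 17335) = 1/19057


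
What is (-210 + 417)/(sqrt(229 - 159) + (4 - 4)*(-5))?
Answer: 207*sqrt(70)/70 ≈ 24.741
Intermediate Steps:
(-210 + 417)/(sqrt(229 - 159) + (4 - 4)*(-5)) = 207/(sqrt(70) + 0*(-5)) = 207/(sqrt(70) + 0) = 207/(sqrt(70)) = 207*(sqrt(70)/70) = 207*sqrt(70)/70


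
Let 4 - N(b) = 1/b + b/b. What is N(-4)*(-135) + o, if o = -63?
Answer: -2007/4 ≈ -501.75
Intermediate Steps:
N(b) = 3 - 1/b (N(b) = 4 - (1/b + b/b) = 4 - (1/b + 1) = 4 - (1 + 1/b) = 4 + (-1 - 1/b) = 3 - 1/b)
N(-4)*(-135) + o = (3 - 1/(-4))*(-135) - 63 = (3 - 1*(-¼))*(-135) - 63 = (3 + ¼)*(-135) - 63 = (13/4)*(-135) - 63 = -1755/4 - 63 = -2007/4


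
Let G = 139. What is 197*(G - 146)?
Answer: -1379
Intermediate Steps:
197*(G - 146) = 197*(139 - 146) = 197*(-7) = -1379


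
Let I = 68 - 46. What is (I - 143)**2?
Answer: 14641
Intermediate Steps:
I = 22
(I - 143)**2 = (22 - 143)**2 = (-121)**2 = 14641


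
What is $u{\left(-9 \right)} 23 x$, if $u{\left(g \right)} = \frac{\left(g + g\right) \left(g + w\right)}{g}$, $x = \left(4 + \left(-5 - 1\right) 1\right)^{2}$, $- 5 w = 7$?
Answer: $- \frac{9568}{5} \approx -1913.6$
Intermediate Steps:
$w = - \frac{7}{5}$ ($w = \left(- \frac{1}{5}\right) 7 = - \frac{7}{5} \approx -1.4$)
$x = 4$ ($x = \left(4 - 6\right)^{2} = \left(-2\right)^{2} = 4$)
$u{\left(g \right)} = - \frac{14}{5} + 2 g$ ($u{\left(g \right)} = \frac{\left(g + g\right) \left(g - \frac{7}{5}\right)}{g} = \frac{2 g \left(- \frac{7}{5} + g\right)}{g} = - \frac{14}{5} + 2 g$)
$u{\left(-9 \right)} 23 x = \left(- \frac{14}{5} + 2 \left(-9\right)\right) 23 \cdot 4 = \left(- \frac{14}{5} - 18\right) 23 \cdot 4 = \left(- \frac{104}{5}\right) 23 \cdot 4 = \left(- \frac{2392}{5}\right) 4 = - \frac{9568}{5}$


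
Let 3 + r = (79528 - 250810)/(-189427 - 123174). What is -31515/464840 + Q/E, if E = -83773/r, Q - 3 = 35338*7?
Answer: 17462930998012413/2434601691534664 ≈ 7.1728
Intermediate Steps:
r = -766521/312601 (r = -3 + (79528 - 250810)/(-189427 - 123174) = -3 - 171282/(-312601) = -3 - 171282*(-1/312601) = -3 + 171282/312601 = -766521/312601 ≈ -2.4521)
Q = 247369 (Q = 3 + 35338*7 = 3 + 247366 = 247369)
E = 26187523573/766521 (E = -83773/(-766521/312601) = -83773*(-312601/766521) = 26187523573/766521 ≈ 34164.)
-31515/464840 + Q/E = -31515/464840 + 247369/(26187523573/766521) = -31515*1/464840 + 247369*(766521/26187523573) = -6303/92968 + 189613533249/26187523573 = 17462930998012413/2434601691534664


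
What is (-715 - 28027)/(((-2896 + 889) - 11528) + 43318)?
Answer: -28742/29783 ≈ -0.96505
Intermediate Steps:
(-715 - 28027)/(((-2896 + 889) - 11528) + 43318) = -28742/((-2007 - 11528) + 43318) = -28742/(-13535 + 43318) = -28742/29783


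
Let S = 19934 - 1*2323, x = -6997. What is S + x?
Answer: 10614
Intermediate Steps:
S = 17611 (S = 19934 - 2323 = 17611)
S + x = 17611 - 6997 = 10614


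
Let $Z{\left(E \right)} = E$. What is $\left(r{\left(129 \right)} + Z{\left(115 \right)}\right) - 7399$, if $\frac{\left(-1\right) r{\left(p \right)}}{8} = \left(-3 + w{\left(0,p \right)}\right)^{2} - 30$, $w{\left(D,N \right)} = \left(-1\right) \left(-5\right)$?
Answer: $-7076$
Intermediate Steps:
$w{\left(D,N \right)} = 5$
$r{\left(p \right)} = 208$ ($r{\left(p \right)} = - 8 \left(\left(-3 + 5\right)^{2} - 30\right) = - 8 \left(2^{2} - 30\right) = - 8 \left(4 - 30\right) = \left(-8\right) \left(-26\right) = 208$)
$\left(r{\left(129 \right)} + Z{\left(115 \right)}\right) - 7399 = \left(208 + 115\right) - 7399 = 323 - 7399 = -7076$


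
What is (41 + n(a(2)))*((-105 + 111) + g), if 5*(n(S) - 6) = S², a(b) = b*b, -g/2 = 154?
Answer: -75802/5 ≈ -15160.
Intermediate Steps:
g = -308 (g = -2*154 = -308)
a(b) = b²
n(S) = 6 + S²/5
(41 + n(a(2)))*((-105 + 111) + g) = (41 + (6 + (2²)²/5))*((-105 + 111) - 308) = (41 + (6 + (⅕)*4²))*(6 - 308) = (41 + (6 + (⅕)*16))*(-302) = (41 + (6 + 16/5))*(-302) = (41 + 46/5)*(-302) = (251/5)*(-302) = -75802/5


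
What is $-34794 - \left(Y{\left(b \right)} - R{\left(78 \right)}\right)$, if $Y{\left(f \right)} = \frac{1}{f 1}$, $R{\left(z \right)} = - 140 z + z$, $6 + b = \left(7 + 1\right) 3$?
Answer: $- \frac{821449}{18} \approx -45636.0$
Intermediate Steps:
$b = 18$ ($b = -6 + \left(7 + 1\right) 3 = -6 + 8 \cdot 3 = -6 + 24 = 18$)
$R{\left(z \right)} = - 139 z$
$Y{\left(f \right)} = \frac{1}{f}$
$-34794 - \left(Y{\left(b \right)} - R{\left(78 \right)}\right) = -34794 - \left(\frac{1}{18} - \left(-139\right) 78\right) = -34794 - \left(\frac{1}{18} - -10842\right) = -34794 - \left(\frac{1}{18} + 10842\right) = -34794 - \frac{195157}{18} = - \frac{821449}{18}$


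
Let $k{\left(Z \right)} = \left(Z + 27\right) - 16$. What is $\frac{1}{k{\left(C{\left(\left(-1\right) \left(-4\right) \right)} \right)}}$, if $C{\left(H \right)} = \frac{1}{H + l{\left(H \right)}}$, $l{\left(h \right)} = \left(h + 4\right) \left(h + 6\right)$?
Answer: $\frac{84}{925} \approx 0.090811$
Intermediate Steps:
$l{\left(h \right)} = \left(4 + h\right) \left(6 + h\right)$
$C{\left(H \right)} = \frac{1}{24 + H^{2} + 11 H}$ ($C{\left(H \right)} = \frac{1}{H + \left(24 + H^{2} + 10 H\right)} = \frac{1}{24 + H^{2} + 11 H}$)
$k{\left(Z \right)} = 11 + Z$ ($k{\left(Z \right)} = \left(27 + Z\right) - 16 = 11 + Z$)
$\frac{1}{k{\left(C{\left(\left(-1\right) \left(-4\right) \right)} \right)}} = \frac{1}{11 + \frac{1}{24 + \left(\left(-1\right) \left(-4\right)\right)^{2} + 11 \left(\left(-1\right) \left(-4\right)\right)}} = \frac{1}{11 + \frac{1}{24 + 4^{2} + 11 \cdot 4}} = \frac{1}{11 + \frac{1}{24 + 16 + 44}} = \frac{1}{11 + \frac{1}{84}} = \frac{1}{\frac{925}{84}} = \frac{84}{925}$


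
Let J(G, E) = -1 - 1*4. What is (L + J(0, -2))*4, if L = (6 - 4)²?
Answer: -4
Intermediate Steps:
L = 4 (L = 2² = 4)
J(G, E) = -5 (J(G, E) = -1 - 4 = -5)
(L + J(0, -2))*4 = (4 - 5)*4 = -1*4 = -4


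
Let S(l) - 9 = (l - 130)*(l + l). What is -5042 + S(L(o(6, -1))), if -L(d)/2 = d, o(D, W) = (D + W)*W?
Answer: -7433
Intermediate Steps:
o(D, W) = W*(D + W)
L(d) = -2*d
S(l) = 9 + 2*l*(-130 + l) (S(l) = 9 + (l - 130)*(l + l) = 9 + (-130 + l)*(2*l) = 9 + 2*l*(-130 + l))
-5042 + S(L(o(6, -1))) = -5042 + (9 - (-520)*(-(6 - 1)) + 2*(-(-2)*(6 - 1))²) = -5042 + (9 - (-520)*(-1*5) + 2*(-(-2)*5)²) = -5042 + (9 - (-520)*(-5) + 2*(-2*(-5))²) = -5042 + (9 - 260*10 + 2*10²) = -5042 + (9 - 2600 + 2*100) = -5042 + (9 - 2600 + 200) = -5042 - 2391 = -7433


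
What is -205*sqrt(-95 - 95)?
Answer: -205*I*sqrt(190) ≈ -2825.7*I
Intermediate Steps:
-205*sqrt(-95 - 95) = -205*I*sqrt(190)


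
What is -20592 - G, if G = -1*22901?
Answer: 2309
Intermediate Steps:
G = -22901
-20592 - G = -20592 - 1*(-22901) = -20592 + 22901 = 2309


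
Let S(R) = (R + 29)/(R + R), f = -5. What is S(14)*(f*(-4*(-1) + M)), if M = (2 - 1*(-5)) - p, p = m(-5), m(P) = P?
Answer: -860/7 ≈ -122.86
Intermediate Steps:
p = -5
S(R) = (29 + R)/(2*R) (S(R) = (29 + R)/((2*R)) = (29 + R)*(1/(2*R)) = (29 + R)/(2*R))
M = 12 (M = (2 - 1*(-5)) - 1*(-5) = (2 + 5) + 5 = 7 + 5 = 12)
S(14)*(f*(-4*(-1) + M)) = ((½)*(29 + 14)/14)*(-5*(-4*(-1) + 12)) = ((½)*(1/14)*43)*(-5*(4 + 12)) = 43*(-5*16)/28 = (43/28)*(-80) = -860/7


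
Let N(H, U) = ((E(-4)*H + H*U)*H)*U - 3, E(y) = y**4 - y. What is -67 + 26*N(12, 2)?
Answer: 1961711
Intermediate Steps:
N(H, U) = -3 + H*U*(260*H + H*U) (N(H, U) = ((((-4)**4 - 1*(-4))*H + H*U)*H)*U - 3 = (((256 + 4)*H + H*U)*H)*U - 3 = ((260*H + H*U)*H)*U - 3 = (H*(260*H + H*U))*U - 3 = H*U*(260*H + H*U) - 3 = -3 + H*U*(260*H + H*U))
-67 + 26*N(12, 2) = -67 + 26*(-3 + 12**2*2**2 + 260*2*12**2) = -67 + 26*(-3 + 144*4 + 260*2*144) = -67 + 26*(-3 + 576 + 74880) = -67 + 26*75453 = -67 + 1961778 = 1961711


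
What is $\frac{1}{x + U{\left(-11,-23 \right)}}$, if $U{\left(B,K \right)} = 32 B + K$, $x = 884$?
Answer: $\frac{1}{509} \approx 0.0019646$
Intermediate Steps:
$U{\left(B,K \right)} = K + 32 B$
$\frac{1}{x + U{\left(-11,-23 \right)}} = \frac{1}{884 + \left(-23 + 32 \left(-11\right)\right)} = \frac{1}{884 - 375} = \frac{1}{509}$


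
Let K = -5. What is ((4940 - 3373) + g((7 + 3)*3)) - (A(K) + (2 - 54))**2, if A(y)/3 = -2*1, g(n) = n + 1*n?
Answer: -1737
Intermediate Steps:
g(n) = 2*n (g(n) = n + n = 2*n)
A(y) = -6 (A(y) = 3*(-2*1) = 3*(-2) = -6)
((4940 - 3373) + g((7 + 3)*3)) - (A(K) + (2 - 54))**2 = ((4940 - 3373) + 2*((7 + 3)*3)) - (-6 + (2 - 54))**2 = (1567 + 2*(10*3)) - (-6 - 52)**2 = (1567 + 2*30) - 1*(-58)**2 = (1567 + 60) - 1*3364 = 1627 - 3364 = -1737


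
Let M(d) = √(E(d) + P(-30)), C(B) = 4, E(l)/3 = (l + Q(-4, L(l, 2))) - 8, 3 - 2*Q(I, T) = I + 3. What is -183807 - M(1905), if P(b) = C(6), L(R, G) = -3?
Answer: -183807 - √5701 ≈ -1.8388e+5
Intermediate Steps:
Q(I, T) = -I/2 (Q(I, T) = 3/2 - (I + 3)/2 = 3/2 - (3 + I)/2 = 3/2 + (-3/2 - I/2) = -I/2)
E(l) = -18 + 3*l (E(l) = 3*((l - ½*(-4)) - 8) = 3*((l + 2) - 8) = 3*((2 + l) - 8) = 3*(-6 + l) = -18 + 3*l)
P(b) = 4
M(d) = √(-14 + 3*d) (M(d) = √((-18 + 3*d) + 4) = √(-14 + 3*d))
-183807 - M(1905) = -183807 - √(-14 + 3*1905) = -183807 - √(-14 + 5715) = -183807 - √5701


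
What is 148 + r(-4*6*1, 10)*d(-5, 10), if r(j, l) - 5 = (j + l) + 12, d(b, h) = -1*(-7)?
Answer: 169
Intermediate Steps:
d(b, h) = 7
r(j, l) = 17 + j + l (r(j, l) = 5 + ((j + l) + 12) = 5 + (12 + j + l) = 17 + j + l)
148 + r(-4*6*1, 10)*d(-5, 10) = 148 + (17 - 4*6*1 + 10)*7 = 148 + (17 - 24*1 + 10)*7 = 148 + (17 - 24 + 10)*7 = 148 + 3*7 = 148 + 21 = 169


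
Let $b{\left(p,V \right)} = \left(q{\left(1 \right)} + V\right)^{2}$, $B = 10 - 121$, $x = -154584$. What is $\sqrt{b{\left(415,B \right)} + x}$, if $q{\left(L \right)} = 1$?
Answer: $2 i \sqrt{35621} \approx 377.47 i$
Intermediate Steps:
$B = -111$ ($B = 10 - 121 = -111$)
$b{\left(p,V \right)} = \left(1 + V\right)^{2}$
$\sqrt{b{\left(415,B \right)} + x} = \sqrt{\left(1 - 111\right)^{2} - 154584} = \sqrt{\left(-110\right)^{2} - 154584} = \sqrt{12100 - 154584} = \sqrt{-142484} = 2 i \sqrt{35621}$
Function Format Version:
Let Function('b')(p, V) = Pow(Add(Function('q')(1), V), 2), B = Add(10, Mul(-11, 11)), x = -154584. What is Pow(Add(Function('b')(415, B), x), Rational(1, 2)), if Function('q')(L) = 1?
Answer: Mul(2, I, Pow(35621, Rational(1, 2))) ≈ Mul(377.47, I)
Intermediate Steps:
B = -111 (B = Add(10, -121) = -111)
Function('b')(p, V) = Pow(Add(1, V), 2)
Pow(Add(Function('b')(415, B), x), Rational(1, 2)) = Pow(Add(Pow(Add(1, -111), 2), -154584), Rational(1, 2)) = Pow(Add(Pow(-110, 2), -154584), Rational(1, 2)) = Pow(Add(12100, -154584), Rational(1, 2)) = Pow(-142484, Rational(1, 2)) = Mul(2, I, Pow(35621, Rational(1, 2)))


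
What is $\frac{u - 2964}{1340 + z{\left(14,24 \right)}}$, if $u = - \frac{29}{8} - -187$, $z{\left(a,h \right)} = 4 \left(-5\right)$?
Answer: $- \frac{1483}{704} \approx -2.1065$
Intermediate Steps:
$z{\left(a,h \right)} = -20$
$u = \frac{1467}{8}$ ($u = \left(-29\right) \frac{1}{8} + 187 = - \frac{29}{8} + 187 = \frac{1467}{8} \approx 183.38$)
$\frac{u - 2964}{1340 + z{\left(14,24 \right)}} = \frac{\frac{1467}{8} - 2964}{1340 - 20} = - \frac{22245}{8 \cdot 1320} = \left(- \frac{22245}{8}\right) \frac{1}{1320} = - \frac{1483}{704}$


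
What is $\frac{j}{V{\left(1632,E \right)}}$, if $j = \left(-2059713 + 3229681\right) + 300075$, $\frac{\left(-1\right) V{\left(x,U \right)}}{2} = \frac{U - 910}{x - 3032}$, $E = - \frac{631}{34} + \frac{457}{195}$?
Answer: $- \frac{6822469563000}{6140807} \approx -1.111 \cdot 10^{6}$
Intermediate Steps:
$E = - \frac{107507}{6630}$ ($E = \left(-631\right) \frac{1}{34} + 457 \cdot \frac{1}{195} = - \frac{631}{34} + \frac{457}{195} = - \frac{107507}{6630} \approx -16.215$)
$V{\left(x,U \right)} = - \frac{2 \left(-910 + U\right)}{-3032 + x}$ ($V{\left(x,U \right)} = - 2 \frac{U - 910}{x - 3032} = - 2 \frac{-910 + U}{-3032 + x} = - \frac{2 \left(-910 + U\right)}{-3032 + x}$)
$j = 1470043$ ($j = 1169968 + 300075 = 1470043$)
$\frac{j}{V{\left(1632,E \right)}} = \frac{1470043}{2 \frac{1}{-3032 + 1632} \left(910 - - \frac{107507}{6630}\right)} = \frac{1470043}{2 \frac{1}{-1400} \left(910 + \frac{107507}{6630}\right)} = \frac{1470043}{2 \left(- \frac{1}{1400}\right) \frac{6140807}{6630}} = \frac{1470043}{- \frac{6140807}{4641000}} = 1470043 \left(- \frac{4641000}{6140807}\right) = - \frac{6822469563000}{6140807}$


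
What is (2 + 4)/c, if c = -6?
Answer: -1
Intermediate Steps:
(2 + 4)/c = (2 + 4)/(-6) = -⅙*6 = -1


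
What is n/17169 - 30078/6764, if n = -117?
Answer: -86200095/19355186 ≈ -4.4536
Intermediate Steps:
n/17169 - 30078/6764 = -117/17169 - 30078/6764 = -117*1/17169 - 30078*1/6764 = -39/5723 - 15039/3382 = -86200095/19355186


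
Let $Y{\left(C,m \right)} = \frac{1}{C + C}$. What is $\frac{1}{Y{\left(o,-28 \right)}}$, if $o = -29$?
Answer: $-58$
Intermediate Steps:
$Y{\left(C,m \right)} = \frac{1}{2 C}$
$\frac{1}{Y{\left(o,-28 \right)}} = \frac{1}{\frac{1}{2} \frac{1}{-29}} = \frac{1}{\frac{1}{2} \left(- \frac{1}{29}\right)} = \frac{1}{- \frac{1}{58}} = -58$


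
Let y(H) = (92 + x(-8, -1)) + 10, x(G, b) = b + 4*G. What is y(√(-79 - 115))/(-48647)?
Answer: -69/48647 ≈ -0.0014184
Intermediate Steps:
y(H) = 69 (y(H) = (92 + (-1 + 4*(-8))) + 10 = (92 + (-1 - 32)) + 10 = (92 - 33) + 10 = 59 + 10 = 69)
y(√(-79 - 115))/(-48647) = 69/(-48647) = 69*(-1/48647) = -69/48647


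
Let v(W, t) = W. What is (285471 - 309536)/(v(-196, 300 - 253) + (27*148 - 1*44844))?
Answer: 24065/41044 ≈ 0.58632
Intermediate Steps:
(285471 - 309536)/(v(-196, 300 - 253) + (27*148 - 1*44844)) = (285471 - 309536)/(-196 + (27*148 - 1*44844)) = -24065/(-196 + (3996 - 44844)) = -24065/(-196 - 40848) = -24065/(-41044) = -24065*(-1/41044) = 24065/41044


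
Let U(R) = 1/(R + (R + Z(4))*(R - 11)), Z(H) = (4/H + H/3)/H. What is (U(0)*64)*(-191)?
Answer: 146688/77 ≈ 1905.0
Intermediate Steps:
Z(H) = (4/H + H/3)/H (Z(H) = (4/H + H*(1/3))/H = (4/H + H/3)/H)
U(R) = 1/(R + (-11 + R)*(7/12 + R)) (U(R) = 1/(R + (R + (1/3 + 4/4**2))*(R - 11)) = 1/(R + (R + (1/3 + 4*(1/16)))*(-11 + R)) = 1/(R + (R + (1/3 + 1/4))*(-11 + R)) = 1/(R + (R + 7/12)*(-11 + R)) = 1/(R + (7/12 + R)*(-11 + R)) = 1/(R + (-11 + R)*(7/12 + R)))
(U(0)*64)*(-191) = ((12/(-77 - 113*0 + 12*0**2))*64)*(-191) = ((12/(-77 + 0 + 12*0))*64)*(-191) = ((12/(-77 + 0 + 0))*64)*(-191) = ((12/(-77))*64)*(-191) = ((12*(-1/77))*64)*(-191) = -12/77*64*(-191) = -768/77*(-191) = 146688/77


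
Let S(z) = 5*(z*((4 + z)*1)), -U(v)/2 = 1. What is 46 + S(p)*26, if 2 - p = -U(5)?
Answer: 46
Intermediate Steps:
U(v) = -2 (U(v) = -2*1 = -2)
p = 0 (p = 2 - (-1)*(-2) = 2 - 1*2 = 2 - 2 = 0)
S(z) = 5*z*(4 + z) (S(z) = 5*(z*(4 + z)) = 5*z*(4 + z))
46 + S(p)*26 = 46 + (5*0*(4 + 0))*26 = 46 + (5*0*4)*26 = 46 + 0*26 = 46 + 0 = 46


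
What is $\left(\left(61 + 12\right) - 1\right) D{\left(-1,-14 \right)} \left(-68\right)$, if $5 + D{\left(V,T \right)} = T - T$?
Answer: $24480$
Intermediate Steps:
$D{\left(V,T \right)} = -5$ ($D{\left(V,T \right)} = -5 + \left(T - T\right) = -5 + 0 = -5$)
$\left(\left(61 + 12\right) - 1\right) D{\left(-1,-14 \right)} \left(-68\right) = \left(\left(61 + 12\right) - 1\right) \left(-5\right) \left(-68\right) = \left(73 - 1\right) \left(-5\right) \left(-68\right) = 72 \left(-5\right) \left(-68\right) = \left(-360\right) \left(-68\right) = 24480$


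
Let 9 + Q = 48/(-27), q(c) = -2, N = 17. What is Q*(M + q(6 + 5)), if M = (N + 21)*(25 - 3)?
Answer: -26966/3 ≈ -8988.7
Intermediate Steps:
Q = -97/9 (Q = -9 + 48/(-27) = -9 + 48*(-1/27) = -9 - 16/9 = -97/9 ≈ -10.778)
M = 836 (M = (17 + 21)*(25 - 3) = 38*22 = 836)
Q*(M + q(6 + 5)) = -97*(836 - 2)/9 = -97/9*834 = -26966/3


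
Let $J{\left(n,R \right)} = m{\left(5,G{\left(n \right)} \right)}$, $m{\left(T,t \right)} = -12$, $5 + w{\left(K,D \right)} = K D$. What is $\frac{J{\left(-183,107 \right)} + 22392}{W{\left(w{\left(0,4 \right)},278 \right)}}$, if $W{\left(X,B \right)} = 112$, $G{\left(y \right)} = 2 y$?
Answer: $\frac{5595}{28} \approx 199.82$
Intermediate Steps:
$w{\left(K,D \right)} = -5 + D K$ ($w{\left(K,D \right)} = -5 + K D = -5 + D K$)
$J{\left(n,R \right)} = -12$
$\frac{J{\left(-183,107 \right)} + 22392}{W{\left(w{\left(0,4 \right)},278 \right)}} = \frac{-12 + 22392}{112} = 22380 \cdot \frac{1}{112} = \frac{5595}{28}$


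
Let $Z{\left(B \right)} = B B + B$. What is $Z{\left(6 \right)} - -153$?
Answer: $195$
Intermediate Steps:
$Z{\left(B \right)} = B + B^{2}$ ($Z{\left(B \right)} = B^{2} + B = B + B^{2}$)
$Z{\left(6 \right)} - -153 = 6 \left(1 + 6\right) - -153 = 6 \cdot 7 + 153 = 42 + 153 = 195$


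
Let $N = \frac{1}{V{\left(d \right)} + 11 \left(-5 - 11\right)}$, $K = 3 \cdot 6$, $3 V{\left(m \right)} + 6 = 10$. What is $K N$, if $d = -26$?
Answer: $- \frac{27}{262} \approx -0.10305$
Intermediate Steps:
$V{\left(m \right)} = \frac{4}{3}$ ($V{\left(m \right)} = -2 + \frac{1}{3} \cdot 10 = -2 + \frac{10}{3} = \frac{4}{3}$)
$K = 18$
$N = - \frac{3}{524}$ ($N = \frac{1}{\frac{4}{3} + 11 \left(-5 - 11\right)} = \frac{1}{\frac{4}{3} + 11 \left(-16\right)} = \frac{1}{\frac{4}{3} - 176} = \frac{1}{- \frac{524}{3}} = - \frac{3}{524} \approx -0.0057252$)
$K N = 18 \left(- \frac{3}{524}\right) = - \frac{27}{262}$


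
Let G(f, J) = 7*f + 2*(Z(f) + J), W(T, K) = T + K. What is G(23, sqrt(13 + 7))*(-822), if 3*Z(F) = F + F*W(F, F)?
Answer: -724730 - 3288*sqrt(5) ≈ -7.3208e+5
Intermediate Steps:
W(T, K) = K + T
Z(F) = F/3 + 2*F**2/3 (Z(F) = (F + F*(F + F))/3 = (F + F*(2*F))/3 = (F + 2*F**2)/3 = F/3 + 2*F**2/3)
G(f, J) = 2*J + 7*f + 2*f*(1 + 2*f)/3 (G(f, J) = 7*f + 2*(f*(1 + 2*f)/3 + J) = 7*f + 2*(J + f*(1 + 2*f)/3) = 7*f + (2*J + 2*f*(1 + 2*f)/3) = 2*J + 7*f + 2*f*(1 + 2*f)/3)
G(23, sqrt(13 + 7))*(-822) = (2*sqrt(13 + 7) + (4/3)*23**2 + (23/3)*23)*(-822) = (2*sqrt(20) + (4/3)*529 + 529/3)*(-822) = (2*(2*sqrt(5)) + 2116/3 + 529/3)*(-822) = (4*sqrt(5) + 2116/3 + 529/3)*(-822) = (2645/3 + 4*sqrt(5))*(-822) = -724730 - 3288*sqrt(5)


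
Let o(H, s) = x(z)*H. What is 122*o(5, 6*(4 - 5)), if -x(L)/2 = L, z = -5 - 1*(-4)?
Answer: 1220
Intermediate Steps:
z = -1 (z = -5 + 4 = -1)
x(L) = -2*L
o(H, s) = 2*H (o(H, s) = (-2*(-1))*H = 2*H)
122*o(5, 6*(4 - 5)) = 122*(2*5) = 122*10 = 1220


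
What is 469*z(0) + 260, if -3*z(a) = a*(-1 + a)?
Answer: 260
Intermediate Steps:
z(a) = -a*(-1 + a)/3
469*z(0) + 260 = 469*((1/3)*0*(1 - 1*0)) + 260 = 469*((1/3)*0*(1 + 0)) + 260 = 469*((1/3)*0*1) + 260 = 469*0 + 260 = 0 + 260 = 260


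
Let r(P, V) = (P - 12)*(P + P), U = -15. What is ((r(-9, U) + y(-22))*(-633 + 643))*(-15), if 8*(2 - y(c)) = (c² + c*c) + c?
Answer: -78525/2 ≈ -39263.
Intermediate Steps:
y(c) = 2 - c²/4 - c/8 (y(c) = 2 - ((c² + c*c) + c)/8 = 2 - ((c² + c²) + c)/8 = 2 - (2*c² + c)/8 = 2 - (c + 2*c²)/8 = 2 + (-c²/4 - c/8) = 2 - c²/4 - c/8)
r(P, V) = 2*P*(-12 + P) (r(P, V) = (-12 + P)*(2*P) = 2*P*(-12 + P))
((r(-9, U) + y(-22))*(-633 + 643))*(-15) = ((2*(-9)*(-12 - 9) + (2 - ¼*(-22)² - ⅛*(-22)))*(-633 + 643))*(-15) = ((2*(-9)*(-21) + (2 - ¼*484 + 11/4))*10)*(-15) = ((378 + (2 - 121 + 11/4))*10)*(-15) = ((378 - 465/4)*10)*(-15) = ((1047/4)*10)*(-15) = (5235/2)*(-15) = -78525/2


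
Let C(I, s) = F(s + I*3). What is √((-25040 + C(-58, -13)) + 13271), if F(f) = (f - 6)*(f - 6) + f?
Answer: √25293 ≈ 159.04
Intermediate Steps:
F(f) = f + (-6 + f)² (F(f) = (-6 + f)*(-6 + f) + f = (-6 + f)² + f = f + (-6 + f)²)
C(I, s) = s + (-6 + s + 3*I)² + 3*I (C(I, s) = (s + I*3) + (-6 + (s + I*3))² = (s + 3*I) + (-6 + (s + 3*I))² = (s + 3*I) + (-6 + s + 3*I)² = s + (-6 + s + 3*I)² + 3*I)
√((-25040 + C(-58, -13)) + 13271) = √((-25040 + (-13 + (-6 - 13 + 3*(-58))² + 3*(-58))) + 13271) = √((-25040 + (-13 + (-6 - 13 - 174)² - 174)) + 13271) = √((-25040 + (-13 + (-193)² - 174)) + 13271) = √((-25040 + (-13 + 37249 - 174)) + 13271) = √((-25040 + 37062) + 13271) = √(12022 + 13271) = √25293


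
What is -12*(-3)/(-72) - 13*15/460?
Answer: -85/92 ≈ -0.92391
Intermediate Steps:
-12*(-3)/(-72) - 13*15/460 = 36*(-1/72) - 195*1/460 = -1/2 - 39/92 = -85/92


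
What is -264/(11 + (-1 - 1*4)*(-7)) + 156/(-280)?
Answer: -10137/1610 ≈ -6.2963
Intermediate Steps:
-264/(11 + (-1 - 1*4)*(-7)) + 156/(-280) = -264/(11 + (-1 - 4)*(-7)) + 156*(-1/280) = -264/(11 - 5*(-7)) - 39/70 = -264/(11 + 35) - 39/70 = -264/46 - 39/70 = -264*1/46 - 39/70 = -132/23 - 39/70 = -10137/1610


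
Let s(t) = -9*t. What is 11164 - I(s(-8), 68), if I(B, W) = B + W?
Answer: 11024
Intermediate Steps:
11164 - I(s(-8), 68) = 11164 - (-9*(-8) + 68) = 11164 - (72 + 68) = 11164 - 1*140 = 11164 - 140 = 11024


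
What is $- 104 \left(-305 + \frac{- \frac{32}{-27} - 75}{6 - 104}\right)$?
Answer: $\frac{41861924}{1323} \approx 31642.0$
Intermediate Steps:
$- 104 \left(-305 + \frac{- \frac{32}{-27} - 75}{6 - 104}\right) = - 104 \left(-305 + \frac{\left(-32\right) \left(- \frac{1}{27}\right) - 75}{-98}\right) = - 104 \left(-305 + \left(\frac{32}{27} - 75\right) \left(- \frac{1}{98}\right)\right) = - 104 \left(-305 - - \frac{1993}{2646}\right) = - 104 \left(-305 + \frac{1993}{2646}\right) = \left(-104\right) \left(- \frac{805037}{2646}\right) = \frac{41861924}{1323}$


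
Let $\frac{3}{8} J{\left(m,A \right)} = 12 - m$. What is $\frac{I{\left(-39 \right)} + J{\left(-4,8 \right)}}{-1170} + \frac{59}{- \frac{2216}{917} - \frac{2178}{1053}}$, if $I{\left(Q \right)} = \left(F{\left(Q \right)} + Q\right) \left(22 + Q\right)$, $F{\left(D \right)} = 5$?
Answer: $- \frac{11557223671}{844481430} \approx -13.686$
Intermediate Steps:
$J{\left(m,A \right)} = 32 - \frac{8 m}{3}$ ($J{\left(m,A \right)} = \frac{8 \left(12 - m\right)}{3} = 32 - \frac{8 m}{3}$)
$I{\left(Q \right)} = \left(5 + Q\right) \left(22 + Q\right)$
$\frac{I{\left(-39 \right)} + J{\left(-4,8 \right)}}{-1170} + \frac{59}{- \frac{2216}{917} - \frac{2178}{1053}} = \frac{\left(110 + \left(-39\right)^{2} + 27 \left(-39\right)\right) + \left(32 - - \frac{32}{3}\right)}{-1170} + \frac{59}{- \frac{2216}{917} - \frac{2178}{1053}} = \left(\left(110 + 1521 - 1053\right) + \left(32 + \frac{32}{3}\right)\right) \left(- \frac{1}{1170}\right) + \frac{59}{\left(-2216\right) \frac{1}{917} - \frac{242}{117}} = \left(578 + \frac{128}{3}\right) \left(- \frac{1}{1170}\right) + \frac{59}{- \frac{2216}{917} - \frac{242}{117}} = \frac{1862}{3} \left(- \frac{1}{1170}\right) + \frac{59}{- \frac{481186}{107289}} = - \frac{931}{1755} + 59 \left(- \frac{107289}{481186}\right) = - \frac{931}{1755} - \frac{6330051}{481186} = - \frac{11557223671}{844481430}$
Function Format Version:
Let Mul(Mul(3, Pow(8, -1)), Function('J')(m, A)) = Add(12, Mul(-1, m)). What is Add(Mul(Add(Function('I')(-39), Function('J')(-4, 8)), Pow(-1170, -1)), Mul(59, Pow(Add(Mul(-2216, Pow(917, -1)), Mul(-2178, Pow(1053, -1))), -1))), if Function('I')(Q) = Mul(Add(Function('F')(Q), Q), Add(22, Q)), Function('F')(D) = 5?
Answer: Rational(-11557223671, 844481430) ≈ -13.686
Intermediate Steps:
Function('J')(m, A) = Add(32, Mul(Rational(-8, 3), m)) (Function('J')(m, A) = Mul(Rational(8, 3), Add(12, Mul(-1, m))) = Add(32, Mul(Rational(-8, 3), m)))
Function('I')(Q) = Mul(Add(5, Q), Add(22, Q))
Add(Mul(Add(Function('I')(-39), Function('J')(-4, 8)), Pow(-1170, -1)), Mul(59, Pow(Add(Mul(-2216, Pow(917, -1)), Mul(-2178, Pow(1053, -1))), -1))) = Add(Mul(Add(Add(110, Pow(-39, 2), Mul(27, -39)), Add(32, Mul(Rational(-8, 3), -4))), Pow(-1170, -1)), Mul(59, Pow(Add(Mul(-2216, Pow(917, -1)), Mul(-2178, Pow(1053, -1))), -1))) = Add(Mul(Add(Add(110, 1521, -1053), Add(32, Rational(32, 3))), Rational(-1, 1170)), Mul(59, Pow(Add(Mul(-2216, Rational(1, 917)), Mul(-2178, Rational(1, 1053))), -1))) = Add(Mul(Add(578, Rational(128, 3)), Rational(-1, 1170)), Mul(59, Pow(Add(Rational(-2216, 917), Rational(-242, 117)), -1))) = Add(Mul(Rational(1862, 3), Rational(-1, 1170)), Mul(59, Pow(Rational(-481186, 107289), -1))) = Add(Rational(-931, 1755), Mul(59, Rational(-107289, 481186))) = Add(Rational(-931, 1755), Rational(-6330051, 481186)) = Rational(-11557223671, 844481430)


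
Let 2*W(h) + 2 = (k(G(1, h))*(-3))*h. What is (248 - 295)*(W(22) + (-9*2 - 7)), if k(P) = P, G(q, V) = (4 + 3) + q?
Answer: 13630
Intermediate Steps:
G(q, V) = 7 + q
W(h) = -1 - 12*h (W(h) = -1 + (((7 + 1)*(-3))*h)/2 = -1 + ((8*(-3))*h)/2 = -1 + (-24*h)/2 = -1 - 12*h)
(248 - 295)*(W(22) + (-9*2 - 7)) = (248 - 295)*((-1 - 12*22) + (-9*2 - 7)) = -47*((-1 - 264) + (-18 - 7)) = -47*(-265 - 25) = -47*(-290) = 13630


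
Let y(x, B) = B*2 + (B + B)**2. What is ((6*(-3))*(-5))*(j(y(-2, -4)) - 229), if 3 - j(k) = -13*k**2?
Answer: 3648780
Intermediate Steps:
y(x, B) = 2*B + 4*B**2 (y(x, B) = 2*B + (2*B)**2 = 2*B + 4*B**2)
j(k) = 3 + 13*k**2 (j(k) = 3 - (-13)*k**2 = 3 + 13*k**2)
((6*(-3))*(-5))*(j(y(-2, -4)) - 229) = ((6*(-3))*(-5))*((3 + 13*(2*(-4)*(1 + 2*(-4)))**2) - 229) = (-18*(-5))*((3 + 13*(2*(-4)*(1 - 8))**2) - 229) = 90*((3 + 13*(2*(-4)*(-7))**2) - 229) = 90*((3 + 13*56**2) - 229) = 90*((3 + 13*3136) - 229) = 90*((3 + 40768) - 229) = 90*(40771 - 229) = 90*40542 = 3648780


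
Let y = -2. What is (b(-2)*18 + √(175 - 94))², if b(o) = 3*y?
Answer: 9801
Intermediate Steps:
b(o) = -6 (b(o) = 3*(-2) = -6)
(b(-2)*18 + √(175 - 94))² = (-6*18 + √(175 - 94))² = (-108 + √81)² = (-108 + 9)² = (-99)² = 9801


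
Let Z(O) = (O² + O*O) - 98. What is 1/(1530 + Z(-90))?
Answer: 1/17632 ≈ 5.6715e-5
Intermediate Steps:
Z(O) = -98 + 2*O² (Z(O) = (O² + O²) - 98 = 2*O² - 98 = -98 + 2*O²)
1/(1530 + Z(-90)) = 1/(1530 + (-98 + 2*(-90)²)) = 1/(1530 + (-98 + 2*8100)) = 1/(1530 + (-98 + 16200)) = 1/(1530 + 16102) = 1/17632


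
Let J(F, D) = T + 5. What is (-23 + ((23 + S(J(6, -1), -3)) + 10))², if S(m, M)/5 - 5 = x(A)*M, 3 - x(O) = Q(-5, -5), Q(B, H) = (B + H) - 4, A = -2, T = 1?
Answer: 48400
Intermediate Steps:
Q(B, H) = -4 + B + H
x(O) = 17 (x(O) = 3 - (-4 - 5 - 5) = 3 - 1*(-14) = 3 + 14 = 17)
J(F, D) = 6 (J(F, D) = 1 + 5 = 6)
S(m, M) = 25 + 85*M (S(m, M) = 25 + 5*(17*M) = 25 + 85*M)
(-23 + ((23 + S(J(6, -1), -3)) + 10))² = (-23 + ((23 + (25 + 85*(-3))) + 10))² = (-23 + ((23 + (25 - 255)) + 10))² = (-23 + ((23 - 230) + 10))² = (-23 + (-207 + 10))² = (-23 - 197)² = (-220)² = 48400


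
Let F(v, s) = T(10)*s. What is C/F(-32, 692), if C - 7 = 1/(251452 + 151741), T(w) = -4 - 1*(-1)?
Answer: -235196/69752389 ≈ -0.0033719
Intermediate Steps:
T(w) = -3 (T(w) = -4 + 1 = -3)
F(v, s) = -3*s
C = 2822352/403193 (C = 7 + 1/(251452 + 151741) = 7 + 1/403193 = 2822352/403193 ≈ 7.0000)
C/F(-32, 692) = 2822352/(403193*((-3*692))) = (2822352/403193)/(-2076) = (2822352/403193)*(-1/2076) = -235196/69752389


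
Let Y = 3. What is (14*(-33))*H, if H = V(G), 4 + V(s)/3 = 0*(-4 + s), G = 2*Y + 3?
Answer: 5544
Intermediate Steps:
G = 9 (G = 2*3 + 3 = 6 + 3 = 9)
V(s) = -12 (V(s) = -12 + 3*(0*(-4 + s)) = -12 + 3*0 = -12 + 0 = -12)
H = -12
(14*(-33))*H = (14*(-33))*(-12) = -462*(-12) = 5544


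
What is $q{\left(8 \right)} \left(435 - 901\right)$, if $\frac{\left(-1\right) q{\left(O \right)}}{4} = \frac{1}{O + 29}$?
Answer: $\frac{1864}{37} \approx 50.378$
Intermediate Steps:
$q{\left(O \right)} = - \frac{4}{29 + O}$ ($q{\left(O \right)} = - \frac{4}{O + 29} = - \frac{4}{29 + O}$)
$q{\left(8 \right)} \left(435 - 901\right) = - \frac{4}{29 + 8} \left(435 - 901\right) = - \frac{4}{37} \left(435 - 901\right) = \left(-4\right) \frac{1}{37} \left(435 - 901\right) = \left(- \frac{4}{37}\right) \left(-466\right) = \frac{1864}{37}$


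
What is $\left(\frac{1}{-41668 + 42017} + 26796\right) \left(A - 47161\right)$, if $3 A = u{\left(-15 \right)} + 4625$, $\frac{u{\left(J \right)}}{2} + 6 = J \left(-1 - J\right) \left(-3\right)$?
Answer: $- \frac{1268198276050}{1047} \approx -1.2113 \cdot 10^{9}$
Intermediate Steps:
$u{\left(J \right)} = -12 - 6 J \left(-1 - J\right)$ ($u{\left(J \right)} = -12 + 2 J \left(-1 - J\right) \left(-3\right) = -12 + 2 \left(- 3 J \left(-1 - J\right)\right) = -12 - 6 J \left(-1 - J\right)$)
$A = \frac{5873}{3}$ ($A = \frac{\left(-12 + 6 \left(-15\right) + 6 \left(-15\right)^{2}\right) + 4625}{3} = \frac{\left(-12 - 90 + 6 \cdot 225\right) + 4625}{3} = \frac{\left(-12 - 90 + 1350\right) + 4625}{3} = \frac{1248 + 4625}{3} = \frac{1}{3} \cdot 5873 = \frac{5873}{3} \approx 1957.7$)
$\left(\frac{1}{-41668 + 42017} + 26796\right) \left(A - 47161\right) = \left(\frac{1}{-41668 + 42017} + 26796\right) \left(\frac{5873}{3} - 47161\right) = \left(\frac{1}{349} + 26796\right) \left(- \frac{135610}{3}\right) = \frac{9351805}{349} \left(- \frac{135610}{3}\right) = - \frac{1268198276050}{1047}$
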